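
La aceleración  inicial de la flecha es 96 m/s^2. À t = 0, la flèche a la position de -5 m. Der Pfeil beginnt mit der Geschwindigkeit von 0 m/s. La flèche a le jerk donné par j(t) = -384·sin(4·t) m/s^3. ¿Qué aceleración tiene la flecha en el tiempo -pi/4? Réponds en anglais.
To find the answer, we compute 1 antiderivative of j(t) = -384·sin(4·t). Integrating jerk and using the initial condition a(0) = 96, we get a(t) = 96·cos(4·t). From the given acceleration equation a(t) = 96·cos(4·t), we substitute t = -pi/4 to get a = -96.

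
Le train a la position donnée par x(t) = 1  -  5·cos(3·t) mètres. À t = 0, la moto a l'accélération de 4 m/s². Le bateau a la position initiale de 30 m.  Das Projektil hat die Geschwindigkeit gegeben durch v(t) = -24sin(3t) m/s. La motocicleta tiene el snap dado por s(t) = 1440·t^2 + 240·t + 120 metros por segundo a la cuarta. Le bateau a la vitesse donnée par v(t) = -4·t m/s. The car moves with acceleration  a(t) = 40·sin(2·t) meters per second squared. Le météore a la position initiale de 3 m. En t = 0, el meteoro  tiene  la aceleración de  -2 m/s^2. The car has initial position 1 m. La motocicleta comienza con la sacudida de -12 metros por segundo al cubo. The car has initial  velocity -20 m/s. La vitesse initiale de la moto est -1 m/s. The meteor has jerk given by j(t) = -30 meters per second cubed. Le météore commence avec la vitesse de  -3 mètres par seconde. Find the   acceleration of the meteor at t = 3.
Starting from jerk j(t) = -30, we take 1 antiderivative. Taking ∫j(t)dt and applying a(0) = -2, we find a(t) = -30·t - 2. From the given acceleration equation a(t) = -30·t - 2, we substitute t = 3 to get a = -92.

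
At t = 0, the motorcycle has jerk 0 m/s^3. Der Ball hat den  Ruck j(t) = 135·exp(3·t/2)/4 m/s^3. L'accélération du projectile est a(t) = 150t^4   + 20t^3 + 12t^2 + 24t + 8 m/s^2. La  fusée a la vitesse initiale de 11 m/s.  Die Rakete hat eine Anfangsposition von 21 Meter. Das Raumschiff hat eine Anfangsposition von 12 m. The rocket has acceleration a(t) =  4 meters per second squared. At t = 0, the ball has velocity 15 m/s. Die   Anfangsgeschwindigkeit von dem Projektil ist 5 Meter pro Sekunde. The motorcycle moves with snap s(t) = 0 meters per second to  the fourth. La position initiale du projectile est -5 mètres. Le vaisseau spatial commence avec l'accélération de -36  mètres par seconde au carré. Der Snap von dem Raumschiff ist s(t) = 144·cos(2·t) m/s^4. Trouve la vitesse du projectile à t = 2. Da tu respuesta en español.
Partiendo de la aceleración a(t) = 150·t^4 + 20·t^3 + 12·t^2 + 24·t + 8, tomamos 1 integral. La integral de la aceleración, con v(0) = 5, da la velocidad: v(t) = 30·t^5 + 5·t^4 + 4·t^3 + 12·t^2 + 8·t + 5. Usando v(t) = 30·t^5 + 5·t^4 + 4·t^3 + 12·t^2 + 8·t + 5 y sustituyendo t = 2, encontramos v = 1141.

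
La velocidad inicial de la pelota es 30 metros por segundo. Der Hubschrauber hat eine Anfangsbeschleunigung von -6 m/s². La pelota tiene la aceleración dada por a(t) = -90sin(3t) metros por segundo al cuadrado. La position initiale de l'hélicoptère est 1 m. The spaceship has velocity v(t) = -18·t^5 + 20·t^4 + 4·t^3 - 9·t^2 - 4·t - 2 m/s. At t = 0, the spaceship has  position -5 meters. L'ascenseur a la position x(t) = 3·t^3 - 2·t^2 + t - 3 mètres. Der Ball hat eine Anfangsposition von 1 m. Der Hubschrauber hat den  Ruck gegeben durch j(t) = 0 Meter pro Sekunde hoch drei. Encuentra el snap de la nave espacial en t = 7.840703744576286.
Para resolver esto, necesitamos tomar 3 derivadas de nuestra ecuación de la velocidad v(t) = -18·t^5 + 20·t^4 + 4·t^3 - 9·t^2 - 4·t - 2. La derivada de la velocidad da la aceleración: a(t) = -90·t^4 + 80·t^3 + 12·t^2 - 18·t - 4. Tomando d/dt de a(t), encontramos j(t) = -360·t^3 + 240·t^2 + 24·t - 18. La derivada de la sacudida da el snap: s(t) = -1080·t^2 + 480·t + 24. De la ecuación del snap s(t) = -1080·t^2 + 480·t + 24, sustituimos t = 7.840703744576286 para obtener s = -62607.2282296330.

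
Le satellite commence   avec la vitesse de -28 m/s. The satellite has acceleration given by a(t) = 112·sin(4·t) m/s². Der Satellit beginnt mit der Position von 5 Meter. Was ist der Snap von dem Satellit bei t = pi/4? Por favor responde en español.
Partiendo de la aceleración a(t) = 112·sin(4·t), tomamos 2 derivadas. Tomando d/dt de a(t), encontramos j(t) = 448·cos(4·t). La derivada de la sacudida da el snap: s(t) = -1792·sin(4·t). Usando s(t) = -1792·sin(4·t) y sustituyendo t = pi/4, encontramos s = 0.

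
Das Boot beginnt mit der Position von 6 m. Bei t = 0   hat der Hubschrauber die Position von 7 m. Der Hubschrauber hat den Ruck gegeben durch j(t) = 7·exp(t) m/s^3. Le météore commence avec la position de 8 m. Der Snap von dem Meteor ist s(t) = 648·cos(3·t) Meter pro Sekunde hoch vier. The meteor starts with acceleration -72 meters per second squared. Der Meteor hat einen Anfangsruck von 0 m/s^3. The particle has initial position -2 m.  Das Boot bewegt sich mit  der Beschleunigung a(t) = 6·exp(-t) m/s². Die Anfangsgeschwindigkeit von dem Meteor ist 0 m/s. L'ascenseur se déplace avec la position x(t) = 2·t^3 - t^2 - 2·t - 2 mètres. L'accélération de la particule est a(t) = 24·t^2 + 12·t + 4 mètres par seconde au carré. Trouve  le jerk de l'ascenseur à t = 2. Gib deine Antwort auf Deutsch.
Um dies zu lösen, müssen wir 3 Ableitungen unserer Gleichung für die Position x(t) = 2·t^3 - t^2 - 2·t - 2 nehmen. Durch Ableiten von der Position erhalten wir die Geschwindigkeit: v(t) = 6·t^2 - 2·t - 2. Mit d/dt von v(t) finden wir a(t) = 12·t - 2. Durch Ableiten von der Beschleunigung erhalten wir den Ruck: j(t) = 12. Aus der Gleichung für den Ruck j(t) = 12, setzen wir t = 2 ein und erhalten j = 12.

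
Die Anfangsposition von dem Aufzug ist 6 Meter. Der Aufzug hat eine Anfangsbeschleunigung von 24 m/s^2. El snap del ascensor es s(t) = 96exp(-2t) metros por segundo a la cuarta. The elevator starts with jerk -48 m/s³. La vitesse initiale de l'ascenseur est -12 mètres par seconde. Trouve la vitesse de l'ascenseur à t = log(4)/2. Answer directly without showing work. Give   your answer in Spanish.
En t = log(4)/2, v = -3.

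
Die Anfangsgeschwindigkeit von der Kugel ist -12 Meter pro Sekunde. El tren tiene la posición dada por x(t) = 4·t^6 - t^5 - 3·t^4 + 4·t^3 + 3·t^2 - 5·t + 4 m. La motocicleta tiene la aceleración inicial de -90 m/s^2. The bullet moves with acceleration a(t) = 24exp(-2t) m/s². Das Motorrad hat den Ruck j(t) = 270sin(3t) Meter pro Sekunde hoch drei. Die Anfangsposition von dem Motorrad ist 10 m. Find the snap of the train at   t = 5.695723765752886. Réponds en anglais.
Starting from position x(t) = 4·t^6 - t^5 - 3·t^4 + 4·t^3 + 3·t^2 - 5·t + 4, we take 4 derivatives. Taking d/dt of x(t), we find v(t) = 24·t^5 - 5·t^4 - 12·t^3 + 12·t^2 + 6·t - 5. The derivative of velocity gives acceleration: a(t) = 120·t^4 - 20·t^3 - 36·t^2 + 24·t + 6. Differentiating acceleration, we get jerk: j(t) = 480·t^3 - 60·t^2 - 72·t + 24. The derivative of jerk gives snap: s(t) = 1440·t^2 - 120·t - 72. From the given snap equation s(t) = 1440·t^2 - 120·t - 72, we substitute t = 5.695723765752886 to get s = 45959.9408188073.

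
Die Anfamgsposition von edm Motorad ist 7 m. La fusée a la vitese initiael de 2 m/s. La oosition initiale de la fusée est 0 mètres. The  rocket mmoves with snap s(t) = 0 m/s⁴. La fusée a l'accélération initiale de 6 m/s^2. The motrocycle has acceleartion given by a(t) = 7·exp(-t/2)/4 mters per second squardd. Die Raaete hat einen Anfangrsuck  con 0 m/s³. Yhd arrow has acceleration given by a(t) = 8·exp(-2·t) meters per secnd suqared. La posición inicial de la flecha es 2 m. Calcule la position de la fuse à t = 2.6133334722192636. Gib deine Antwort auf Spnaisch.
Necesitamos integrar nuestra ecuación del snap s(t) = 0 4 veces. Tomando ∫s(t)dt y aplicando j(0) = 0, encontramos j(t) = 0. Integrando la sacudida y usando la condición inicial a(0) = 6, obtenemos a(t) = 6. Tomando ∫a(t)dt y aplicando v(0) = 2, encontramos v(t) = 6·t + 2. La integral de la velocidad, con x(0) = 0, da la posición: x(t) = 3·t^2 + 2·t. Usando x(t) = 3·t^2 + 2·t y sustituyendo t = 2.6133334722192636, encontramos x = 25.7152024555033.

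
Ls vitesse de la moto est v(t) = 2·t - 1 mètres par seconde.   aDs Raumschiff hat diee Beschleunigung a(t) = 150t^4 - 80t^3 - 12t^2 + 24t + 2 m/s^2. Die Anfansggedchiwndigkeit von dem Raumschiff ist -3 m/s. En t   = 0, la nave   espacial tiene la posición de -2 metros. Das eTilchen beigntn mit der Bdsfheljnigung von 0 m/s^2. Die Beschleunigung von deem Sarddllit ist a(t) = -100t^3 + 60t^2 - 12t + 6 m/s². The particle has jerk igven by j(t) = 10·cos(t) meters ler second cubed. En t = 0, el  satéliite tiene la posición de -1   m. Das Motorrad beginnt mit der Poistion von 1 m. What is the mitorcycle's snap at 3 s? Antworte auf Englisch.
We must differentiate our velocity equation v(t) = 2·t - 1 3 times. The derivative of velocity gives acceleration: a(t) = 2. The derivative of acceleration gives jerk: j(t) = 0. Differentiating jerk, we get snap: s(t) = 0. From the given snap equation s(t) = 0, we substitute t = 3 to get s = 0.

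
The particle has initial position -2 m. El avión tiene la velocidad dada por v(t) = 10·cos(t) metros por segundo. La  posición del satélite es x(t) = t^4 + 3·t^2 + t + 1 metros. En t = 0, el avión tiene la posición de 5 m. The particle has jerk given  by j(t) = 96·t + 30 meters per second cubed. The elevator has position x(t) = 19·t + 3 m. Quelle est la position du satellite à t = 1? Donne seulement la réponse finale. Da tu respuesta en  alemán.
Die Position bei t = 1 ist x = 6.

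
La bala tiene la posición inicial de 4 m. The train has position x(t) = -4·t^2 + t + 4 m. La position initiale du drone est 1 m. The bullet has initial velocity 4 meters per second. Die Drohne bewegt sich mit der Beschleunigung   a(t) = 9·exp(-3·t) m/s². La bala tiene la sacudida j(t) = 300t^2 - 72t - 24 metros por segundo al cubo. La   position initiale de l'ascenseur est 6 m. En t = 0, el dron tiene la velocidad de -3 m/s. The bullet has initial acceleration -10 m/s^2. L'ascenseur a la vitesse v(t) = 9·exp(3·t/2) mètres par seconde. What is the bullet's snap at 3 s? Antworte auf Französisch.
Pour résoudre ceci, nous devons prendre 1 dérivée de notre équation du jerk j(t) = 300·t^2 - 72·t - 24. En dérivant le jerk, nous obtenons le snap: s(t) = 600·t - 72. De l'équation du snap s(t) = 600·t - 72, nous substituons t = 3 pour obtenir s = 1728.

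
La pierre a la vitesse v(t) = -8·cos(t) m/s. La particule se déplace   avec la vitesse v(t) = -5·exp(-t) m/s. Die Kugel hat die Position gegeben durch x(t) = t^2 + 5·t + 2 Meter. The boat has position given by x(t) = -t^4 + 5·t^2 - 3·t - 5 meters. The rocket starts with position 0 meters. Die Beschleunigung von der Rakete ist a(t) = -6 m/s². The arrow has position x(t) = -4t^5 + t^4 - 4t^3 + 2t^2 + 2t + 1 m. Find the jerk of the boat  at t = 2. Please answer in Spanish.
Partiendo de la posición x(t) = -t^4 + 5·t^2 - 3·t - 5, tomamos 3 derivadas. Derivando la posición, obtenemos la velocidad: v(t) = -4·t^3 + 10·t - 3. Derivando la velocidad, obtenemos la aceleración: a(t) = 10 - 12·t^2. Derivando la aceleración, obtenemos la sacudida: j(t) = -24·t. Usando j(t) = -24·t y sustituyendo t = 2, encontramos j = -48.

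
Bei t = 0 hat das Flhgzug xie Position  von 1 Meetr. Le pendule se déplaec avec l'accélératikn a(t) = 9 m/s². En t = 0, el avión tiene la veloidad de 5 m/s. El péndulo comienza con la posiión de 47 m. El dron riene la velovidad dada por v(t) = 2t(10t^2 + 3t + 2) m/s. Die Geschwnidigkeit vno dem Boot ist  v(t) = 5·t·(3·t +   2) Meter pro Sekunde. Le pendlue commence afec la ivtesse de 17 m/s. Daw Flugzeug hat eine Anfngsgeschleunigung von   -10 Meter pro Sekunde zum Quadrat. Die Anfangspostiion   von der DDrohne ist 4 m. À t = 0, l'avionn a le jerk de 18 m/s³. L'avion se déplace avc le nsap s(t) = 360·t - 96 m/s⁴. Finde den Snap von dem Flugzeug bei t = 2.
Aus der Gleichung für den Snap s(t) = 360·t - 96, setzen wir t = 2 ein und erhalten s = 624.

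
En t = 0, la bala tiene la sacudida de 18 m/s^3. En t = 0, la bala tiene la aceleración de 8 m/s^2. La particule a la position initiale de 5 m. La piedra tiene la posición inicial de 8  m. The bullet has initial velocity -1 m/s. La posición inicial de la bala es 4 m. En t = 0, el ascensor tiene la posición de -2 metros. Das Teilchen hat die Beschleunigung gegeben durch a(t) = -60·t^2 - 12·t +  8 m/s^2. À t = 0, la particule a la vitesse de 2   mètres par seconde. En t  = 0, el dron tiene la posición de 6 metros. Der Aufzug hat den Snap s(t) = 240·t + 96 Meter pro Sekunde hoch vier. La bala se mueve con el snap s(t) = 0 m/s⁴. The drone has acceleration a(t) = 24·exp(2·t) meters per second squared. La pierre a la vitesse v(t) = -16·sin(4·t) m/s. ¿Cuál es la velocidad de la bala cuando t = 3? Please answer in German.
Um dies zu lösen, müssen wir 3 Stammfunktionen unserer Gleichung für den Snap s(t) = 0 finden. Die Stammfunktion von dem Snap ist der Ruck. Mit j(0) = 18 erhalten wir j(t) = 18. Die Stammfunktion von dem Ruck, mit a(0) = 8, ergibt die Beschleunigung: a(t) = 18·t + 8. Das Integral von der Beschleunigung ist die Geschwindigkeit. Mit v(0) = -1 erhalten wir v(t) = 9·t^2 + 8·t - 1. Wir haben die Geschwindigkeit v(t) = 9·t^2 + 8·t - 1. Durch Einsetzen von t = 3: v(3) = 104.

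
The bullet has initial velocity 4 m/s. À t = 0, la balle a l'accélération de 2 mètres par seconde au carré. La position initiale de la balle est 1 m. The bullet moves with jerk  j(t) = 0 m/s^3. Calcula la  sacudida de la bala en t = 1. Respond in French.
De l'équation du jerk j(t) = 0, nous substituons t = 1 pour obtenir j = 0.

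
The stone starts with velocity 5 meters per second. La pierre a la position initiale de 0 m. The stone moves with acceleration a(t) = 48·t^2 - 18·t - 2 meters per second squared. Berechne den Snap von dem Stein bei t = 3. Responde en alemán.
Wir müssen unsere Gleichung für die Beschleunigung a(t) = 48·t^2 - 18·t - 2 2-mal ableiten. Die Ableitung von der Beschleunigung ergibt den Ruck: j(t) = 96·t - 18. Mit d/dt von j(t) finden wir s(t) = 96. Aus der Gleichung für den Snap s(t) = 96, setzen wir t = 3 ein und erhalten s = 96.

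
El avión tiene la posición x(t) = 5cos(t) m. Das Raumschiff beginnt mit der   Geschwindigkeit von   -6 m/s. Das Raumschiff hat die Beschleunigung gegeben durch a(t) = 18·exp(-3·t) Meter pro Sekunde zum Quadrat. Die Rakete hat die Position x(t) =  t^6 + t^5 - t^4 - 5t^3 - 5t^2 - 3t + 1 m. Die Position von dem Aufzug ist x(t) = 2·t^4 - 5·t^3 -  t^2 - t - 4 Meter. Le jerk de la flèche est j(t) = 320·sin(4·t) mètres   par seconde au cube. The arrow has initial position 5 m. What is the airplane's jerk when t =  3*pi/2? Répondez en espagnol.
Debemos derivar nuestra ecuación de la posición x(t) = 5·cos(t) 3 veces. Tomando d/dt de x(t), encontramos v(t) = -5·sin(t). La derivada de la velocidad da la aceleración: a(t) = -5·cos(t). Tomando d/dt de a(t), encontramos j(t) = 5·sin(t). De la ecuación de la sacudida j(t) = 5·sin(t), sustituimos t = 3*pi/2 para obtener j = -5.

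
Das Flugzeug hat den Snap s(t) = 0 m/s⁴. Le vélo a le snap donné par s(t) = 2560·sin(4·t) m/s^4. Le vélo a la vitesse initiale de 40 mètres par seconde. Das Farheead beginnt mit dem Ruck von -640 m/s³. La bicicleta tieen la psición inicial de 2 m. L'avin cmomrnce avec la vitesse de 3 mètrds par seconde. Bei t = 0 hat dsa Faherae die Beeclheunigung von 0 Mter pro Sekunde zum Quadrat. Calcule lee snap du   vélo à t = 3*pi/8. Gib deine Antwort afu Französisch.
De l'équation du snap s(t) = 2560·sin(4·t), nous substituons t = 3*pi/8 pour obtenir s = -2560.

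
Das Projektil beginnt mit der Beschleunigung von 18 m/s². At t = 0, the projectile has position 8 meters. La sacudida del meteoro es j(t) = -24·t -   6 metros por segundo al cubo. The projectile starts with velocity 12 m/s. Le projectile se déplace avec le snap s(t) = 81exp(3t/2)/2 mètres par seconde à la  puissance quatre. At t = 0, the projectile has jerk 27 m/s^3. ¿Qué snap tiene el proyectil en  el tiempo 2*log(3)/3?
Tenemos el snap s(t) = 81·exp(3·t/2)/2. Sustituyendo t = 2*log(3)/3: s(2*log(3)/3) = 243/2.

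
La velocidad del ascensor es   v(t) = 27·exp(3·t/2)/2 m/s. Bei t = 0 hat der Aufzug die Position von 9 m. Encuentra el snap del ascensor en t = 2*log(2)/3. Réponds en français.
Nous devons dériver notre équation de la vitesse v(t) = 27·exp(3·t/2)/2 3 fois. La dérivée de la vitesse donne l'accélération: a(t) = 81·exp(3·t/2)/4. En prenant d/dt de a(t), nous trouvons j(t) = 243·exp(3·t/2)/8. En dérivant le jerk, nous obtenons le snap: s(t) = 729·exp(3·t/2)/16. En utilisant s(t) = 729·exp(3·t/2)/16 et en substituant t = 2*log(2)/3, nous trouvons s = 729/8.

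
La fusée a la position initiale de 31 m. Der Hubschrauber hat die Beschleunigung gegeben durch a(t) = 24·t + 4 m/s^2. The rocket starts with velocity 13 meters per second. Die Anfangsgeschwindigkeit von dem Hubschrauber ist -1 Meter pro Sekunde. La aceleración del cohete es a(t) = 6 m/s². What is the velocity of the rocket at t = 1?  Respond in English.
To find the answer, we compute 1 integral of a(t) = 6. The integral of acceleration is velocity. Using v(0) = 13, we get v(t) = 6·t + 13. Using v(t) = 6·t + 13 and substituting t = 1, we find v = 19.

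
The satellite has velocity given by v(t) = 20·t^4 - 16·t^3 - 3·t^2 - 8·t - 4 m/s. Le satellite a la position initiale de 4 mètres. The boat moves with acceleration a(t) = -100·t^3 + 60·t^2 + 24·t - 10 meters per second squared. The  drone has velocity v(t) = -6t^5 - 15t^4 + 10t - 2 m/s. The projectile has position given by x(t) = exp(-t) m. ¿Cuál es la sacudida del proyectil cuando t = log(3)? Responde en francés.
Nous devons dériver notre équation de la position x(t) = exp(-t) 3 fois. En dérivant la position, nous obtenons la vitesse: v(t) = -exp(-t). La dérivée de la vitesse donne l'accélération: a(t) = exp(-t). La dérivée de l'accélération donne le jerk: j(t) = -exp(-t). De l'équation du jerk j(t) = -exp(-t), nous substituons t = log(3) pour obtenir j = -1/3.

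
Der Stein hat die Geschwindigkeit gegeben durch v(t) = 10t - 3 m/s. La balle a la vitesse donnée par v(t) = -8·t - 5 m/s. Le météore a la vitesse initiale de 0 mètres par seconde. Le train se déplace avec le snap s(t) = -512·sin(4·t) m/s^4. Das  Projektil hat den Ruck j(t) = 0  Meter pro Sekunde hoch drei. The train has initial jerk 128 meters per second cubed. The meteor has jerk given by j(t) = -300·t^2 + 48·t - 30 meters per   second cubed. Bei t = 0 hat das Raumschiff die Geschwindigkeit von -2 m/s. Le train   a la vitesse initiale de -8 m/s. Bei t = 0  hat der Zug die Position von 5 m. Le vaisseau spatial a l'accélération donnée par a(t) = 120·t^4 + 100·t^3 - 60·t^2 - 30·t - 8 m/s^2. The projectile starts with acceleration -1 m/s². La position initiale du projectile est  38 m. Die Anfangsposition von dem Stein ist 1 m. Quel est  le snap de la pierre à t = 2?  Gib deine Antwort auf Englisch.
Starting from velocity v(t) = 10·t - 3, we take 3 derivatives. The derivative of velocity gives acceleration: a(t) = 10. Taking d/dt of a(t), we find j(t) = 0. Taking d/dt of j(t), we find s(t) = 0. From the given snap equation s(t) = 0, we substitute t = 2 to get s = 0.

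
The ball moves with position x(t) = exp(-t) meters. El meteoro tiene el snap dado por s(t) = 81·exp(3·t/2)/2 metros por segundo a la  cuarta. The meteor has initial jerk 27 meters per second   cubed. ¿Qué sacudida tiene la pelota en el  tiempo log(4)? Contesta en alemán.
Wir müssen unsere Gleichung für die Position x(t) = exp(-t) 3-mal ableiten. Mit d/dt von x(t) finden wir v(t) = -exp(-t). Die Ableitung von der Geschwindigkeit ergibt die Beschleunigung: a(t) = exp(-t). Die Ableitung von der Beschleunigung ergibt den Ruck: j(t) = -exp(-t). Mit j(t) = -exp(-t) und Einsetzen von t = log(4), finden wir j = -1/4.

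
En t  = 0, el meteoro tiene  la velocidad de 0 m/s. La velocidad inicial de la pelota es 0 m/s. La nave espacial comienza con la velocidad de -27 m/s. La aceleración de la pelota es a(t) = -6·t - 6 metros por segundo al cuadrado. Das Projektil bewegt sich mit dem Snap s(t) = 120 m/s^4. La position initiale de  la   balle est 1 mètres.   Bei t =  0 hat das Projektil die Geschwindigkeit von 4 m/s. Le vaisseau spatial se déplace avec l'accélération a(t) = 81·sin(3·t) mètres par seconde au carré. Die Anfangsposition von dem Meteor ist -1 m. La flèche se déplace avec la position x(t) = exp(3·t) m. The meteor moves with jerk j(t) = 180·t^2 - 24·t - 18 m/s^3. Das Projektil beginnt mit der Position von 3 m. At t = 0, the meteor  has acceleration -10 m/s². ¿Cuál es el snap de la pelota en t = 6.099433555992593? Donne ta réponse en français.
Nous devons dériver notre équation de l'accélération a(t) = -6·t - 6 2 fois. La dérivée de l'accélération donne le jerk: j(t) = -6. La dérivée du jerk donne le snap: s(t) = 0. Nous avons le snap s(t) = 0. En substituant t = 6.099433555992593: s(6.099433555992593) = 0.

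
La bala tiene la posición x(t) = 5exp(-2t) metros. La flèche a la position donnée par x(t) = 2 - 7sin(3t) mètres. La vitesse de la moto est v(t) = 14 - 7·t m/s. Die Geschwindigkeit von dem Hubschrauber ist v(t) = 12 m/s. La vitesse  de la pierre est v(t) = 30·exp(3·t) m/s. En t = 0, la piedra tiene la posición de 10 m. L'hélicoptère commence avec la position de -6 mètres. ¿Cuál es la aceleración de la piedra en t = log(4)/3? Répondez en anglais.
Starting from velocity v(t) = 30·exp(3·t), we take 1 derivative. The derivative of velocity gives acceleration: a(t) = 90·exp(3·t). Using a(t) = 90·exp(3·t) and substituting t = log(4)/3, we find a = 360.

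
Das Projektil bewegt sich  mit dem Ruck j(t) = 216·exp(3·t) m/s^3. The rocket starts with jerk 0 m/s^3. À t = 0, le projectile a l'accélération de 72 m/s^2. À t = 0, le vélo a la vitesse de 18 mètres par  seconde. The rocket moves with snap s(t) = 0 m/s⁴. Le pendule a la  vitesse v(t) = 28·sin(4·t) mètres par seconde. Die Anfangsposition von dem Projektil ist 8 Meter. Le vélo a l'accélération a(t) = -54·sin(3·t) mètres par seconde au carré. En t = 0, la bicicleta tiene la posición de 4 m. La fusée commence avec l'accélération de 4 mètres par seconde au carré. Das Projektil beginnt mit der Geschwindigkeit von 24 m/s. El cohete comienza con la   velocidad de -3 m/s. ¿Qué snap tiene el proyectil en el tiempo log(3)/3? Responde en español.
Debemos derivar nuestra ecuación de la sacudida j(t) = 216·exp(3·t) 1 vez. Tomando d/dt de j(t), encontramos s(t) = 648·exp(3·t). Tenemos el snap s(t) = 648·exp(3·t). Sustituyendo t = log(3)/3: s(log(3)/3) = 1944.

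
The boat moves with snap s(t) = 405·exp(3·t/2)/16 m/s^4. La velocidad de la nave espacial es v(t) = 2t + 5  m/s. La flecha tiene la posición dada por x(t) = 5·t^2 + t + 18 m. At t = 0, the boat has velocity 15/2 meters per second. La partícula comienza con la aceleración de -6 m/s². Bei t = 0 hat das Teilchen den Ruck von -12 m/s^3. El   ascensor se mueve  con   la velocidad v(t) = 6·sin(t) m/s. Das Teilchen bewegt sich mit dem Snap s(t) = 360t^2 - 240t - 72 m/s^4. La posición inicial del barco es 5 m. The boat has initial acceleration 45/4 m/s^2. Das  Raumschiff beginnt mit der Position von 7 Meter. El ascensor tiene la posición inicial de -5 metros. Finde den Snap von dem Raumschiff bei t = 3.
Ausgehend von der Geschwindigkeit v(t) = 2·t + 5, nehmen wir 3 Ableitungen. Mit d/dt von v(t) finden wir a(t) = 2. Durch Ableiten von der Beschleunigung erhalten wir den Ruck: j(t) = 0. Mit d/dt von j(t) finden wir s(t) = 0. Mit s(t) = 0 und Einsetzen von t = 3, finden wir s = 0.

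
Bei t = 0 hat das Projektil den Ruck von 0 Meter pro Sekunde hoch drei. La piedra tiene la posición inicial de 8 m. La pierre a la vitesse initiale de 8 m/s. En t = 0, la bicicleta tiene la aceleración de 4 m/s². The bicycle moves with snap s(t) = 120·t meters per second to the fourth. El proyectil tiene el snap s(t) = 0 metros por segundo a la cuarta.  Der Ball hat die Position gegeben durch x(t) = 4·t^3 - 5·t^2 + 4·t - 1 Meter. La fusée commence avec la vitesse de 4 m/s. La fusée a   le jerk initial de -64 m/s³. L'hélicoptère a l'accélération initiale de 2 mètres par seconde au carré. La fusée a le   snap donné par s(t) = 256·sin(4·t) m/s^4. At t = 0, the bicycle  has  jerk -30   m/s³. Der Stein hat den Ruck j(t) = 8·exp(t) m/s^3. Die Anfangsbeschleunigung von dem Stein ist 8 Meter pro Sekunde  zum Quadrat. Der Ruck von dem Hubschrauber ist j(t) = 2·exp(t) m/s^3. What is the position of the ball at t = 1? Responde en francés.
En utilisant x(t) = 4·t^3 - 5·t^2 + 4·t - 1 et en substituant t = 1, nous trouvons x = 2.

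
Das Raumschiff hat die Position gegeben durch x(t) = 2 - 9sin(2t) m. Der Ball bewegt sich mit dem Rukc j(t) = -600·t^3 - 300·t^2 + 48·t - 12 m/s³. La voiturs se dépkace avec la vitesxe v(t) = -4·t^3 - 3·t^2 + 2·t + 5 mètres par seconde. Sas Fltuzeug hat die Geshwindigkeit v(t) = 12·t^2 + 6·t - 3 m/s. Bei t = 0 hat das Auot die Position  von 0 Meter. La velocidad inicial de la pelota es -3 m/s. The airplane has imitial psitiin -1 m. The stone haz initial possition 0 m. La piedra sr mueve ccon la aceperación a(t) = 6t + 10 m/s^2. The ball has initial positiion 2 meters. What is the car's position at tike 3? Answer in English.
To solve this, we need to take 1 antiderivative of our velocity equation v(t) = -4·t^3 - 3·t^2 + 2·t + 5. Finding the integral of v(t) and using x(0) = 0: x(t) = -t^4 - t^3 + t^2 + 5·t. Using x(t) = -t^4 - t^3 + t^2 + 5·t and substituting t = 3, we find x = -84.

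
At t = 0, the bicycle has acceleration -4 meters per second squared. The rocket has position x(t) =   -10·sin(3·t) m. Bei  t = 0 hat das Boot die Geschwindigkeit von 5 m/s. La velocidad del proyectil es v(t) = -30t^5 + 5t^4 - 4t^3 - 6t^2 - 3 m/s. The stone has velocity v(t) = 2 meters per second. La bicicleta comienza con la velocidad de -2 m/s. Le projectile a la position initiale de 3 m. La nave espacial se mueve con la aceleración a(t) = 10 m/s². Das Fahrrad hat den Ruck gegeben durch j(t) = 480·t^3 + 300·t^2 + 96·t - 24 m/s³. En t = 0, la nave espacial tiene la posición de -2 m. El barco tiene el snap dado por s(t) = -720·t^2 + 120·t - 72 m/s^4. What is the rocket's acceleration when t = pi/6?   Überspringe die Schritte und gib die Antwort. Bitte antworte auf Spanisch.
La aceleración en t = pi/6 es a = 90.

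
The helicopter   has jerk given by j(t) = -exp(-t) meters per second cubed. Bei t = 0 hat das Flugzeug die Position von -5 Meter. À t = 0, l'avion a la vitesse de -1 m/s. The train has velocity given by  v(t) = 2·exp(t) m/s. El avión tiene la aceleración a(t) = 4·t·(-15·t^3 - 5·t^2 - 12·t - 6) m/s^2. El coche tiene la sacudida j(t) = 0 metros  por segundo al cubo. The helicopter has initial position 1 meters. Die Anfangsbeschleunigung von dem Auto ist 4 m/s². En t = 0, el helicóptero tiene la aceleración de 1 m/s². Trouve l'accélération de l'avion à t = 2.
En utilisant a(t) = 4·t·(-15·t^3 - 5·t^2 - 12·t - 6) et en substituant t = 2, nous trouvons a = -1360.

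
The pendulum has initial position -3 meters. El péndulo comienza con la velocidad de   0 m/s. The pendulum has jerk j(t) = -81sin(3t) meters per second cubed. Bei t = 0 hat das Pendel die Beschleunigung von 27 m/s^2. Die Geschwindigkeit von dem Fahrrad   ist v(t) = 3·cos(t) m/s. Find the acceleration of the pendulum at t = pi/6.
We must find the antiderivative of our jerk equation j(t) = -81·sin(3·t) 1 time. Integrating jerk and using the initial condition a(0) = 27, we get a(t) = 27·cos(3·t). Using a(t) = 27·cos(3·t) and substituting t = pi/6, we find a = 0.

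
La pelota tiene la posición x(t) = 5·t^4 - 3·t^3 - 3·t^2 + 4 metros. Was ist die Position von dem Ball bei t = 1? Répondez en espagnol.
Usando x(t) = 5·t^4 - 3·t^3 - 3·t^2 + 4 y sustituyendo t = 1, encontramos x = 3.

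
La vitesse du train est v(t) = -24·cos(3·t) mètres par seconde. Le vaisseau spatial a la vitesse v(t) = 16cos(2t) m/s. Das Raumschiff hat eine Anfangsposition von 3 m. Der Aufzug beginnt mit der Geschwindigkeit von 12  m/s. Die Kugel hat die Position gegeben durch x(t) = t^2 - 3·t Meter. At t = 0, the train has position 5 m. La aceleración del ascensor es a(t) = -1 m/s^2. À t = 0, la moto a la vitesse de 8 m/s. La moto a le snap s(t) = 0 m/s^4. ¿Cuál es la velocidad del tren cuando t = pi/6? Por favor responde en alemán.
Wir haben die Geschwindigkeit v(t) = -24·cos(3·t). Durch Einsetzen von t = pi/6: v(pi/6) = 0.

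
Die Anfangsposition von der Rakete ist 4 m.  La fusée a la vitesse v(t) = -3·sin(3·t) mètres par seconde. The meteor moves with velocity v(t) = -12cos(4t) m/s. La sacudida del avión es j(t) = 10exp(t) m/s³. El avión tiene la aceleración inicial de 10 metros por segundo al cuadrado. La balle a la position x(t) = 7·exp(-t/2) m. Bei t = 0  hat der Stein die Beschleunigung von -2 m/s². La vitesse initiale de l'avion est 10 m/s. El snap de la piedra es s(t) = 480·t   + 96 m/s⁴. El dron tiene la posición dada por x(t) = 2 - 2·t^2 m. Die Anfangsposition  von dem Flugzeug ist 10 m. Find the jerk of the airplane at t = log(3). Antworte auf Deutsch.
Wir haben den Ruck j(t) = 10·exp(t). Durch Einsetzen von t = log(3): j(log(3)) = 30.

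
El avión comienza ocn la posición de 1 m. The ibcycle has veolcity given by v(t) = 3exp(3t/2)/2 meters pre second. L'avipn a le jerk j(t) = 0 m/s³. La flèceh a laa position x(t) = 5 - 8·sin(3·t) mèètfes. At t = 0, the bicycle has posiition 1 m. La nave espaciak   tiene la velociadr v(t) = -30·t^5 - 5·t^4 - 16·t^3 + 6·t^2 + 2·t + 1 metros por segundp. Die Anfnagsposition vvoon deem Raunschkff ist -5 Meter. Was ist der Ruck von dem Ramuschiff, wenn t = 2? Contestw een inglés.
To solve this, we need to take 2 derivatives of our velocity equation v(t) = -30·t^5 - 5·t^4 - 16·t^3 + 6·t^2 + 2·t + 1. Taking d/dt of v(t), we find a(t) = -150·t^4 - 20·t^3 - 48·t^2 + 12·t + 2. Taking d/dt of a(t), we find j(t) = -600·t^3 - 60·t^2 - 96·t + 12. Using j(t) = -600·t^3 - 60·t^2 - 96·t + 12 and substituting t = 2, we find j = -5220.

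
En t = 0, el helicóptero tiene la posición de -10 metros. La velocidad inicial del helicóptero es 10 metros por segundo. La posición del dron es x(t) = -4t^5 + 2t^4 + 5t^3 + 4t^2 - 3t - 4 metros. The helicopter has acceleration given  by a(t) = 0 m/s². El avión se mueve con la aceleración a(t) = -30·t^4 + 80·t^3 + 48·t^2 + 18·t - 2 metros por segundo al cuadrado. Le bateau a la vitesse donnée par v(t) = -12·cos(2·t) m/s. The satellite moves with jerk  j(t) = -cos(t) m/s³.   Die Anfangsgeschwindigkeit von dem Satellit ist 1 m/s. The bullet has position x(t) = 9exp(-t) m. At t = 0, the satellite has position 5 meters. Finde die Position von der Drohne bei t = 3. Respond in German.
Wir haben die Position x(t) = -4·t^5 + 2·t^4 + 5·t^3 + 4·t^2 - 3·t - 4. Durch Einsetzen von t = 3: x(3) = -652.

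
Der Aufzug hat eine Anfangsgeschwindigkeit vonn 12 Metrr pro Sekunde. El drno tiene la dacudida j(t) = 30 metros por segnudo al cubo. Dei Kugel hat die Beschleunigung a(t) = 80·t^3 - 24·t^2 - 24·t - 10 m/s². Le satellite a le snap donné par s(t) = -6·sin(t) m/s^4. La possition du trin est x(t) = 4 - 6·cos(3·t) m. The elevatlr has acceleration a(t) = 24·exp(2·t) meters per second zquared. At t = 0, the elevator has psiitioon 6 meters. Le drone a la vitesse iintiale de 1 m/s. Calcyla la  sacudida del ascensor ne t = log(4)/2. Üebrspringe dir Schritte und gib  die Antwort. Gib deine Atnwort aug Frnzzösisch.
Le jerk à t = log(4)/2 est j = 192.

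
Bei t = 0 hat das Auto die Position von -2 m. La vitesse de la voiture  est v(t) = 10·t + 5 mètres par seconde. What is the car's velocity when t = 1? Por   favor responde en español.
Tenemos la velocidad v(t) = 10·t + 5. Sustituyendo t = 1: v(1) = 15.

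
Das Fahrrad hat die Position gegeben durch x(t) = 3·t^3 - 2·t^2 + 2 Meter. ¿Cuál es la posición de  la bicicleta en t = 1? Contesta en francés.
En utilisant x(t) = 3·t^3 - 2·t^2 + 2 et en substituant t = 1, nous trouvons x = 3.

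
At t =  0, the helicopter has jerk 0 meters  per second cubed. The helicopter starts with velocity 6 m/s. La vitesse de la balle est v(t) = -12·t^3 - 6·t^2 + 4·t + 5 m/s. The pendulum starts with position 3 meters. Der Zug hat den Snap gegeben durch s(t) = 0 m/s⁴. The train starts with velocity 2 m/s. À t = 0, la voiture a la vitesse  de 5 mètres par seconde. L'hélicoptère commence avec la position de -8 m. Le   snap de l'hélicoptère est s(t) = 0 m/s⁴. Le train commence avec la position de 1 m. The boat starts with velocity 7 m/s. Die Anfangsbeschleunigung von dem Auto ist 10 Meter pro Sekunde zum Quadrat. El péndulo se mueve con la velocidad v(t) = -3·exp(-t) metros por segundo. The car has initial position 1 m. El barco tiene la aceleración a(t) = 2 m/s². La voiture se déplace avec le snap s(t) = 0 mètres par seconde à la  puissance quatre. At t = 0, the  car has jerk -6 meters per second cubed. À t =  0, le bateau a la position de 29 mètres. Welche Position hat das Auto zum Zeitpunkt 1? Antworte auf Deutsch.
Ausgehend von dem Snap s(t) = 0, nehmen wir 4 Integrale. Durch Integration von dem Snap und Verwendung der Anfangsbedingung j(0) = -6, erhalten wir j(t) = -6. Mit ∫j(t)dt und Anwendung von a(0) = 10, finden wir a(t) = 10 - 6·t. Mit ∫a(t)dt und Anwendung von v(0) = 5, finden wir v(t) = -3·t^2 + 10·t + 5. Die Stammfunktion von der Geschwindigkeit ist die Position. Mit x(0) = 1 erhalten wir x(t) = -t^3 + 5·t^2 + 5·t + 1. Aus der Gleichung für die Position x(t) = -t^3 + 5·t^2 + 5·t + 1, setzen wir t = 1 ein und erhalten x = 10.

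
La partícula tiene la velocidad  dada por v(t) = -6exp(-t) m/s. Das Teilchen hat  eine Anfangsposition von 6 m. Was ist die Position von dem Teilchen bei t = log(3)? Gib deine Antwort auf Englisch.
Starting from velocity v(t) = -6·exp(-t), we take 1 integral. The integral of velocity is position. Using x(0) = 6, we get x(t) = 6·exp(-t). We have position x(t) = 6·exp(-t). Substituting t = log(3): x(log(3)) = 2.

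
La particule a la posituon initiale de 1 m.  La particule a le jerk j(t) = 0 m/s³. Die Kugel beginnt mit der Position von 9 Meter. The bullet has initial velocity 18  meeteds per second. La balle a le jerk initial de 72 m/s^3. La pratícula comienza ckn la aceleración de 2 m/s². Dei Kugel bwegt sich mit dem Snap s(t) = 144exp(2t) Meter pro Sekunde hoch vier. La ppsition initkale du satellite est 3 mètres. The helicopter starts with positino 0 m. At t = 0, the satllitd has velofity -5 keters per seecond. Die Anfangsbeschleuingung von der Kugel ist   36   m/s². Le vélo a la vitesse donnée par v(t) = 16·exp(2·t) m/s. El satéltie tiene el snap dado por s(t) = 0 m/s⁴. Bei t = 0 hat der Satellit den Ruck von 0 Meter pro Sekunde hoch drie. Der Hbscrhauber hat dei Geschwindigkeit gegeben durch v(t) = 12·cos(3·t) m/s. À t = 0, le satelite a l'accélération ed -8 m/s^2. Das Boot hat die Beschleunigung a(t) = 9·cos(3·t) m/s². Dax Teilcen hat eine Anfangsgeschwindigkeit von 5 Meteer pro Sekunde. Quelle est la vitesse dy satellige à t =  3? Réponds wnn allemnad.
Wir müssen das Integral unserer Gleichung für den Snap s(t) = 0 3-mal finden. Durch Integration von dem Snap und Verwendung der Anfangsbedingung j(0) = 0, erhalten wir j(t) = 0. Das Integral von dem Ruck ist die Beschleunigung. Mit a(0) = -8 erhalten wir a(t) = -8. Durch Integration von der Beschleunigung und Verwendung der Anfangsbedingung v(0) = -5, erhalten wir v(t) = -8·t - 5. Mit v(t) = -8·t - 5 und Einsetzen von t = 3, finden wir v = -29.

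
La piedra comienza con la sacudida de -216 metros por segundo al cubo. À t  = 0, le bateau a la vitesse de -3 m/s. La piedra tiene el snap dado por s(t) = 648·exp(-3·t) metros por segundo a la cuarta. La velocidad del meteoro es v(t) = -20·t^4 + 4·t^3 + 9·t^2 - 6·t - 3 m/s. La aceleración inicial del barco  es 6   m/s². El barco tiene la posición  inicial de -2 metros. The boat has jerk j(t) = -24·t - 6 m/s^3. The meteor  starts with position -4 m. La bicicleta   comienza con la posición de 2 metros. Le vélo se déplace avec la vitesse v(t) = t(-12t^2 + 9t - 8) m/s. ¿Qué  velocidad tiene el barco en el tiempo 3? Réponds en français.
Nous devons intégrer notre équation du jerk j(t) = -24·t - 6 2 fois. En prenant ∫j(t)dt et en appliquant a(0) = 6, nous trouvons a(t) = -12·t^2 - 6·t + 6. En prenant ∫a(t)dt et en appliquant v(0) = -3, nous trouvons v(t) = -4·t^3 - 3·t^2 + 6·t - 3. De l'équation de la vitesse v(t) = -4·t^3 - 3·t^2 + 6·t - 3, nous substituons t = 3 pour obtenir v = -120.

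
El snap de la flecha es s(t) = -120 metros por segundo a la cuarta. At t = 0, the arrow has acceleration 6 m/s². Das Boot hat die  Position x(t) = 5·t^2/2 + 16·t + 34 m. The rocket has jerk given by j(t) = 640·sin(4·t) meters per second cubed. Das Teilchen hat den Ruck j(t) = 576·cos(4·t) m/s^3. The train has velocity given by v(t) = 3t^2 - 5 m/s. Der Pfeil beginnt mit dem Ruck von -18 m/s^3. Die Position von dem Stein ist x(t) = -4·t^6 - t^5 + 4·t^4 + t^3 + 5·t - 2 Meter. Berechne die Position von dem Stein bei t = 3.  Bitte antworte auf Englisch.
From the given position equation x(t) = -4·t^6 - t^5 + 4·t^4 + t^3 + 5·t - 2, we substitute t = 3 to get x = -2795.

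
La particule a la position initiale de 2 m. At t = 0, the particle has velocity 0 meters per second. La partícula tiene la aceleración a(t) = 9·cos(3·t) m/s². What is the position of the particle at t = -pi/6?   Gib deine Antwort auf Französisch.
Nous devons intégrer notre équation de l'accélération a(t) = 9·cos(3·t) 2 fois. L'intégrale de l'accélération est la vitesse. En utilisant v(0) = 0, nous obtenons v(t) = 3·sin(3·t). En prenant ∫v(t)dt et en appliquant x(0) = 2, nous trouvons x(t) = 3 - cos(3·t). Nous avons la position x(t) = 3 - cos(3·t). En substituant t = -pi/6: x(-pi/6) = 3.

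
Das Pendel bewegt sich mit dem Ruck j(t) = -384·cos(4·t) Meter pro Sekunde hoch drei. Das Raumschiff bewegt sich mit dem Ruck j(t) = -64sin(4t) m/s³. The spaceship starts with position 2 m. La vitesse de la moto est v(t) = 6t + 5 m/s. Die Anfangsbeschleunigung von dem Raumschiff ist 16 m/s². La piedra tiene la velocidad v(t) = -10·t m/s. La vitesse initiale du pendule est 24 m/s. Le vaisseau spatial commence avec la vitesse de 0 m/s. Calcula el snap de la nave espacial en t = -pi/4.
Debemos derivar nuestra ecuación de la sacudida j(t) = -64·sin(4·t) 1 vez. La derivada de la sacudida da el snap: s(t) = -256·cos(4·t). Tenemos el snap s(t) = -256·cos(4·t). Sustituyendo t = -pi/4: s(-pi/4) = 256.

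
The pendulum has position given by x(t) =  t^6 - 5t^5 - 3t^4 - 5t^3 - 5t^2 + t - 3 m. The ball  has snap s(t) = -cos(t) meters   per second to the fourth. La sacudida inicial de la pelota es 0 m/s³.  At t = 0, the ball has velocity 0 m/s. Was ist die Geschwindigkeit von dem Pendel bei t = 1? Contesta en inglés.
Starting from position x(t) = t^6 - 5·t^5 - 3·t^4 - 5·t^3 - 5·t^2 + t - 3, we take 1 derivative. Taking d/dt of x(t), we find v(t) = 6·t^5 - 25·t^4 - 12·t^3 - 15·t^2 - 10·t + 1. Using v(t) = 6·t^5 - 25·t^4 - 12·t^3 - 15·t^2 - 10·t + 1 and substituting t = 1, we find v = -55.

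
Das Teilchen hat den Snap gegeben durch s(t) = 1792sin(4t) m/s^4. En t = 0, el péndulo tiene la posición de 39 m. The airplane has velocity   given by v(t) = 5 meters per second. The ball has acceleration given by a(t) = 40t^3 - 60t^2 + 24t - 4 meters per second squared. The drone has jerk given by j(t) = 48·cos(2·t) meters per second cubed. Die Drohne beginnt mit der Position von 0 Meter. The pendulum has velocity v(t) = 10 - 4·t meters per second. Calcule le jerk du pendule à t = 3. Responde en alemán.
Wir müssen unsere Gleichung für die Geschwindigkeit v(t) = 10 - 4·t 2-mal ableiten. Durch Ableiten von der Geschwindigkeit erhalten wir die Beschleunigung: a(t) = -4. Mit d/dt von a(t) finden wir j(t) = 0. Mit j(t) = 0 und Einsetzen von t = 3, finden wir j = 0.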